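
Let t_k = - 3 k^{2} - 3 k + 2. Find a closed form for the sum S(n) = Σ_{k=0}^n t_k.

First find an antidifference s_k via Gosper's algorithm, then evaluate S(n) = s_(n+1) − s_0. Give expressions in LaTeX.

Step 1: r(k) = (3*k**2 + 9*k + 4)/(3*k**2 + 3*k - 2).
Take A(k)=1, B(k)=1, C(k)=k**2 + k - 2/3.
Key eq: (1)·f(k+1) = (1)·f(k) + (k**2 + k - 2/3).
Degrees (0,0,2) ⇒ d ≤ 3.
Solving with deg f ≤ 3: f(k) = k*(k**2 - 3)/3.
Get s_k = R·t_k = k*(3 - k**2) with R(k) = B(k−1)f(k)/C(k) = k*(k**2 - 3)/(3*k**2 + 3*k - 2).
Check: Δs_k = -3*k**2 - 3*k + 2. ✓
Telescope: S(n) = s_(n+1) − s_(0) = -n**3 - 3*n**2 + 2 − (0) = -n**3 - 3*n**2 + 2.

S(n) = - n^{3} - 3 n^{2} + 2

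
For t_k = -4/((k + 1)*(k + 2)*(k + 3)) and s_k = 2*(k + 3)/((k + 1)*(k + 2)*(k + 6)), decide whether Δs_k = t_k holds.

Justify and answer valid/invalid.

Invalid: residual 18*(k + 5)/(k**5 + 19*k**4 + 131*k**3 + 401*k**2 + 540*k + 252) ≠ 0.

s_(k+1) = 2*(k + 4)/((k + 2)*(k + 3)*(k + 7))
s_(k+1) − s_k = 2*(-2*k**2 - 17*k - 39)/(k**5 + 19*k**4 + 131*k**3 + 401*k**2 + 540*k + 252)
(s_(k+1) − s_k) − t_k = 18*(k + 5)/(k**5 + 19*k**4 + 131*k**3 + 401*k**2 + 540*k + 252)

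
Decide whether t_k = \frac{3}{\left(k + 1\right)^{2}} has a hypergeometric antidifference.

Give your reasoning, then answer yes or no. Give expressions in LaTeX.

Compute t_(k+1)/t_k: get (k + 1)**2/(k + 2)**2.
Normal form (A,B,C) = (k**2 + 2*k + 1, k**2 + 4*k + 4, 1).
f must satisfy (k**2 + 2*k + 1)·f(k+1) − (k**2 + 2*k + 1)·f(k) = 1.
d = 0 from the (2,2,0) case.
f = c0 ⇒ A·f(k+1) − B(k−1)·f(k) − C = -1. The system {-1 = 0} is inconsistent; no antidifference.

No — t_k has no hypergeometric antidifference.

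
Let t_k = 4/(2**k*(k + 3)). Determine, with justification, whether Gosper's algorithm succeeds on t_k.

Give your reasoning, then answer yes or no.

Ratio r(k) = (k + 3)/(2*(k + 4)).
A = k/2 + 3/2, B = k + 4, C = 1.
Set up (k/2 + 3/2)·f(k+1) − (k + 3)·f(k) − (1) = 0.
d = -1 from the (1,1,0) case.
deg f ≤ -1 is impossible — no certificate.

No. Not Gosper-summable.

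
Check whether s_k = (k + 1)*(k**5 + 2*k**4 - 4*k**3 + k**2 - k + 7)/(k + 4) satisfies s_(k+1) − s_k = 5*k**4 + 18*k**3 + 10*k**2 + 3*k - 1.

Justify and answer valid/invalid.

s_(k+1) = (k**6 + 9*k**5 + 28*k**4 + 39*k**3 + 24*k**2 + 10*k + 12)/(k + 5)
s_(k+1) − s_k = (5*k**6 + 51*k**5 + 164*k**4 + 195*k**3 + 100*k**2 + 15*k + 13)/(k**2 + 9*k + 20)
(s_(k+1) − s_k) − t_k = 3*(-4*k**5 - 36*k**4 - 86*k**3 - 42*k**2 - 12*k + 11)/(k**2 + 9*k + 20)

Invalid: residual 3*(-4*k**5 - 36*k**4 - 86*k**3 - 42*k**2 - 12*k + 11)/(k**2 + 9*k + 20) ≠ 0.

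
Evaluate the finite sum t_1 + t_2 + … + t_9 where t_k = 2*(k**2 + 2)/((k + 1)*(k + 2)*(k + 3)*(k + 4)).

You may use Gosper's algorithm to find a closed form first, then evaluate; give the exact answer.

r(k) = (k + 1)*((k + 1)**2 + 2)/((k + 5)*(k**2 + 2)) after simplifying.
Take A(k)=k + 1, B(k)=k + 5, C(k)=k**2 + 2.
Key eq: (k + 1)·f(k+1) = (k + 4)·f(k) + (k**2 + 2).
Bound: deg f ≤ 3.
Match coefficients ⇒ f(k) = k*(k**2 + 2*k + 5)/4.
So s_k = (B(k−1)f/C)·t_k = (k*(k + 4)*(k**2 + 2*k + 5)/(4*(k**2 + 2)))·t_k = k*(k**2 + 2*k + 5)/(2*(k + 1)*(k + 2)*(k + 3)).
s_(k+1) − s_k = 2*(k**2 + 2)/(k**4 + 10*k**3 + 35*k**2 + 50*k + 24) = t_k.
Telescoping: Σ = s_(10) − s_(1) = 625/1716 − (1/6) = 113/572.

Σ = 113/572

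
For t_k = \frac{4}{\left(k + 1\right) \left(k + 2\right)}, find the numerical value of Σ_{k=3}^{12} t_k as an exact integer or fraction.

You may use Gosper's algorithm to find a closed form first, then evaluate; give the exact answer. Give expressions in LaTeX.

Σ = 5/7

r(k) = (k + 1)/(k + 3) after simplifying.
Normal form (A,B,C) = (k + 1, k + 3, 1).
Solve (k + 1)·f(k+1) − (k + 2)·f(k) = 1.
deg f ≤ 1 (via 1,1,0).
Coefficient equations give f(k) = k.
R(k) = B(k−1)·f(k)/C(k) = k*(k + 2); s_k = R·t_k = 4*k/(k + 1).
Δs = 4/(k**2 + 3*k + 2), as required.
Σ_(k=3)^(12) t_k = s_(13) − s_(3) = 26/7 − (3) = 5/7.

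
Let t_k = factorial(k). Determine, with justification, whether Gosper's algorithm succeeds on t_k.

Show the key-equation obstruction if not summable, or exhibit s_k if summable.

No — negative degree bound, so no certificate f.

Step 1: r(k) = k + 1.
Factor: A=k + 1; B=1; C=1.
Solve (k + 1)·f(k+1) − (1)·f(k) = 1.
From deg A=1, deg B=0, deg C=0: d=-1.
deg f ≤ -1 is impossible — no certificate.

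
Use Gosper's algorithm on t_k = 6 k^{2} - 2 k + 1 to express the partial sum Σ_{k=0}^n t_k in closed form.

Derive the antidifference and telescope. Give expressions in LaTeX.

S(n) = 2 n^{3} + 2 n^{2} + n + 1

Ratio r(k) = (6*k**2 + 10*k + 5)/(6*k**2 - 2*k + 1).
So A=1 and B=1, with C=k**2 - k/3 + 1/6.
Need (1)·f(k+1) − (1)·f(k) = k**2 - k/3 + 1/6.
d = 3 from the (0,0,2) case.
Match coefficients ⇒ f(k) = k*(2*k**2 - 4*k + 3)/6.
Get s_k = R·t_k = k*(2*k**2 - 4*k + 3) with R(k) = B(k−1)f(k)/C(k) = k*(2*k**2 - 4*k + 3)/(6*k**2 - 2*k + 1).
Check: Δs_k = 6*k**2 - 2*k + 1. ✓
Σ_(k=0)^n t_k = s_(n+1) − s_(0) = (2*n**3 + 2*n**2 + n + 1) − (0), i.e. 2*n**3 + 2*n**2 + n + 1.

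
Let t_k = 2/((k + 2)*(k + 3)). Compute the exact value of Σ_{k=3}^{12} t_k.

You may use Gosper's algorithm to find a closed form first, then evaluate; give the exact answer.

The ratio is (k + 2)/(k + 4).
Factor: A=k + 2; B=k + 4; C=1.
Set up (k + 2)·f(k+1) − (k + 3)·f(k) − (1) = 0.
Bound: deg f ≤ 1.
A polynomial solution: f(k) = k/2.
Certificate R = B(k−1)f/C = k*(k + 3)/2 gives s_k = k/(k + 2).
s_(k+1) − s_k = 2/(k**2 + 5*k + 6) = t_k.
Σ_(k=3)^(12) t_k = s_(13) − s_(3) = 13/15 − (3/5) = 4/15.

Σ = 4/15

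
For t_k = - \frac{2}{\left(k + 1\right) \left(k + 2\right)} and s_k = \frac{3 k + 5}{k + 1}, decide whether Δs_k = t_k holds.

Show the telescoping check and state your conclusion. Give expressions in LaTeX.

Valid — Δs_k = t_k.

s_(k+1) = (3*k + 8)/(k + 2)
s_(k+1) − s_k = -2/(k**2 + 3*k + 2)
(s_(k+1) − s_k) − t_k = 0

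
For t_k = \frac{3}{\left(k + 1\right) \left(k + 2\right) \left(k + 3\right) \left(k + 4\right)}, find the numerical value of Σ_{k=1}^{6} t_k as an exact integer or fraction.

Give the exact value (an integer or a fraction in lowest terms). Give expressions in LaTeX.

Σ = 29/720

Ratio r(k) = (k + 1)/(k + 5).
A = k + 1, B = k + 5, C = 1.
Set up (k + 1)·f(k+1) − (k + 4)·f(k) − (1) = 0.
From deg A=1, deg B=1, deg C=0: d=3.
Coefficient equations give f(k) = k*(k**2 + 6*k + 11)/18.
R(k) = B(k−1)·f(k)/C(k) = k*(k + 4)*(k**2 + 6*k + 11)/18; s_k = R·t_k = k*(k**2 + 6*k + 11)/(6*(k + 1)*(k + 2)*(k + 3)).
Δs = 3/(k**4 + 10*k**3 + 35*k**2 + 50*k + 24), as required.
Σ_(k=1)^(6) t_k = s_(7) − s_(1) = 119/720 − (1/8) = 29/720.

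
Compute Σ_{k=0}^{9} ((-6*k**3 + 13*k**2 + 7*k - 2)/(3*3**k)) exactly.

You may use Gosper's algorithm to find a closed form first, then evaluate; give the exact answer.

Σ = -56258/59049

t_(k+1)/t_k = (6*k**3 + 5*k**2 - 15*k - 12)/(3*(6*k**3 - 13*k**2 - 7*k + 2)).
Normal form (A,B,C) = (1/3, 1, k**3 - 13*k**2/6 - 7*k/6 + 1/3).
Key eq: (1/3)·f(k+1) = (1)·f(k) + (k**3 - 13*k**2/6 - 7*k/6 + 1/3).
Degrees (0,0,3) ⇒ d ≤ 3.
Match coefficients ⇒ f(k) = -(3*k**3 - 2*k**2 - k + 1)/2.
Get s_k = R·t_k = (3*k**3 - 2*k**2 - k + 1)/3**k with R(k) = B(k−1)f(k)/C(k) = -3*(3*k**3 - 2*k**2 - k + 1)/(6*k**3 - 13*k**2 - 7*k + 2).
s_(k+1) − s_k = (-6*k**3 + 13*k**2 + 7*k - 2)/(3*3**k) = t_k.
Telescoping: Σ = s_(10) − s_(0) = 2791/59049 − (1) = -56258/59049.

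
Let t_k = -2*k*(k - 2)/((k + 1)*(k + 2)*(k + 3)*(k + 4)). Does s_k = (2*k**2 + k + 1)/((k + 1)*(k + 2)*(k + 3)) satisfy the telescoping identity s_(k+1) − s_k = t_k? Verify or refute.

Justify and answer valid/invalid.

s_(k+1) = (k + 2*(k + 1)**2 + 2)/((k + 2)*(k + 3)*(k + 4))
s_(k+1) − s_k = 2*k*(2 - k)/(k**4 + 10*k**3 + 35*k**2 + 50*k + 24)
(s_(k+1) − s_k) − t_k = 0

Valid — Δs_k = t_k.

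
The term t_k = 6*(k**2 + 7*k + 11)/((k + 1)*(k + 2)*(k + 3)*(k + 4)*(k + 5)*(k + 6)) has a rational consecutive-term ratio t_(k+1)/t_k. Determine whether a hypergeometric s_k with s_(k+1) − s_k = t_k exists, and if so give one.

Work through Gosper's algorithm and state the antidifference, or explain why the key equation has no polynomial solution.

Compute t_(k+1)/t_k: get (k + 1)*(7*k + (k + 1)**2 + 18)/((k + 7)*(k**2 + 7*k + 11)).
So A=k + 1 and B=k + 7, with C=k**2 + 7*k + 11.
Solve (k + 1)·f(k+1) − (k + 6)·f(k) = k**2 + 7*k + 11.
Degrees (1,1,2) ⇒ d ≤ 5.
A polynomial solution: f(k) = k*(k + 2)*(k + 4)*(k**2 + 9*k + 23)/45.
Certificate R = B(k−1)f/C = k*(k + 2)*(k + 4)*(k + 6)*(k**2 + 9*k + 23)/(45*(k**2 + 7*k + 11)) gives s_k = 2*k*(k**2 + 9*k + 23)/(15*(k**3 + 9*k**2 + 23*k + 15)).
Δs = 6*(k**2 + 7*k + 11)/(k**6 + 21*k**5 + 175*k**4 + 735*k**3 + 1624*k**2 + 1764*k + 720), as required.

s_k = 2*k*(k**2 + 9*k + 23)/(15*(k**3 + 9*k**2 + 23*k + 15))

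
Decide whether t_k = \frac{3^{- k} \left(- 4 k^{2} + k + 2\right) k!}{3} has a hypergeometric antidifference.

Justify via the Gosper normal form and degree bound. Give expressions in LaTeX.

Yes. s_k = - 3^{- k} \left(4 k + 3\right) k!.

Compute t_(k+1)/t_k: get (k + 1)*(k - 4*(k + 1)**2 + 3)/(3*(-4*k**2 + k + 2)).
Take A(k)=k/3 + 1/3, B(k)=1, C(k)=k**2 - k/4 - 1/2.
f must satisfy (k/3 + 1/3)·f(k+1) − (1)·f(k) = k**2 - k/4 - 1/2.
Bound: deg f ≤ 1.
Match coefficients ⇒ f(k) = 3*(4*k + 3)/4.
So s_k = (B(k−1)f/C)·t_k = (3*(4*k + 3)/(4*k**2 - k - 2))·t_k = -(4*k + 3)*factorial(k)/3**k.
Δs = (-4*k**2 + k + 2)*factorial(k)/(3*3**k), as required.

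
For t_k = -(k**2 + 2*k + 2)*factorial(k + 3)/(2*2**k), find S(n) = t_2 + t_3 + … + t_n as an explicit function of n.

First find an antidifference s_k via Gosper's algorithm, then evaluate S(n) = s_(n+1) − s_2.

r(k) = (k + 4)*(2*k + (k + 1)**2 + 4)/(2*(k**2 + 2*k + 2)) after simplifying.
So A=k/2 + 2 and B=1, with C=k**2 + 2*k + 2.
Key eq: (k/2 + 2)·f(k+1) = (1)·f(k) + (k**2 + 2*k + 2).
d = 1 from the (1,0,2) case.
Solve for f: f(k) = 2*(k - 1) (degree 1 ≤ 1).
Get s_k = R·t_k = -(k - 1)*factorial(k + 3)/2**k with R(k) = B(k−1)f(k)/C(k) = 2*(k - 1)/(k**2 + 2*k + 2).
Verify: -(k**2 + 2*k + 2)*factorial(k + 3)/(2*2**k) matches t_k.
Σ_(k=2)^n t_k = s_(n+1) − s_(2) = (-2**(-n - 1)*n*factorial(n + 4)) − (-30), i.e. 30 - n*factorial(n + 4)/(2*2**n).

S(n) = 30 - n*factorial(n + 4)/(2*2**n)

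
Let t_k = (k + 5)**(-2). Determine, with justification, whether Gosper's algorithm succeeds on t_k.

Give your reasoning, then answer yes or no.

Compute t_(k+1)/t_k: get (k + 5)**2/(k + 6)**2.
Normal form (A,B,C) = (k**2 + 10*k + 25, k**2 + 12*k + 36, 1).
Key eq: (k**2 + 10*k + 25)·f(k+1) = (k**2 + 10*k + 25)·f(k) + (1).
From deg A=2, deg B=2, deg C=0: d=0.
Write f(k) = c0. Then LHS − RHS = -1, requiring -1 = 0: contradictory. No certificate.

No — key equation has no polynomial f.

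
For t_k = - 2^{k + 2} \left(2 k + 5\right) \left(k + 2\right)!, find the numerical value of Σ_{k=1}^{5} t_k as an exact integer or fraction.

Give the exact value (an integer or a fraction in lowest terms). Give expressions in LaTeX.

Σ = -10321872

Compute t_(k+1)/t_k: get 2*(k + 3)*(2*k + 7)/(2*k + 5).
A = 2*k + 6, B = 1, C = k + 5/2.
Need (2*k + 6)·f(k+1) − (1)·f(k) = k + 5/2.
Degrees (1,0,1) ⇒ d ≤ 0.
Solve for f: f(k) = 1/2 (degree 0 ≤ 0).
So s_k = (B(k−1)f/C)·t_k = (1/(2*k + 5))·t_k = -2**(k + 2)*factorial(k + 2).
Check: Δs_k = -2**(k + 2)*(2*k + 5)*factorial(k + 2). ✓
Evaluate s at k=6 and k=1: -10321920 and -48; difference -10321872.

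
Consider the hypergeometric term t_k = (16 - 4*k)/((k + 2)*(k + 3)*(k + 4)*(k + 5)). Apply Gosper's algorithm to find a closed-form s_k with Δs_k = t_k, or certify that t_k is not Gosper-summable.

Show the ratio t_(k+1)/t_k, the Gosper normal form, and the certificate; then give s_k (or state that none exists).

s_k = k*(k**2 + 9*k + 38)/(6*(k + 2)*(k + 3)*(k + 4))

Ratio r(k) = (k - 3)*(k + 2)/((k - 4)*(k + 6)).
A = k + 2, B = k + 6, C = k - 4.
Need (k + 2)·f(k+1) − (k + 5)·f(k) = k - 4.
From deg A=1, deg B=1, deg C=1: d=3.
Coefficient equations give f(k) = -k*(k**2 + 9*k + 38)/24.
Get s_k = R·t_k = k*(k**2 + 9*k + 38)/(6*(k + 2)*(k + 3)*(k + 4)) with R(k) = B(k−1)f(k)/C(k) = -k*(k + 5)*(k**2 + 9*k + 38)/(24*(k - 4)).
Check: Δs_k = 4*(4 - k)/(k**4 + 14*k**3 + 71*k**2 + 154*k + 120). ✓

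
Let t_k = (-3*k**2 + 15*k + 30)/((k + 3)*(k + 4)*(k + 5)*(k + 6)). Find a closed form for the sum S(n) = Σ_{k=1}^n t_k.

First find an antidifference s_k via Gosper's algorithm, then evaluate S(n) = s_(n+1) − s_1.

Ratio r(k) = (k**3 - 23*k - 42)/(k**3 + 2*k**2 - 45*k - 70).
A = k + 3, B = k + 7, C = k**2 - 5*k - 10.
Set up (k + 3)·f(k+1) − (k + 6)·f(k) − (k**2 - 5*k - 10) = 0.
Degrees (1,1,2) ⇒ d ≤ 3.
Coefficient equations give f(k) = -k*(k**2 + 57*k + 92)/45.
Certificate R = B(k−1)f/C = -k*(k + 6)*(k**2 + 57*k + 92)/(45*(k**2 - 5*k - 10)) gives s_k = k*(k**2 + 57*k + 92)/(15*(k + 3)*(k + 4)*(k + 5)).
s_(k+1) − s_k = 3*(-k**2 + 5*k + 10)/(k**4 + 18*k**3 + 119*k**2 + 342*k + 360) = t_k.
s_(n+1) = (n**3 + 60*n**2 + 209*n + 150)/(15*(n**3 + 15*n**2 + 74*n + 120)) and s_(1) = 1/12, so S(n) = n*(-n**2 + 165*n + 466)/(60*(n**3 + 15*n**2 + 74*n + 120)).

S(n) = n*(-n**2 + 165*n + 466)/(60*(n**3 + 15*n**2 + 74*n + 120))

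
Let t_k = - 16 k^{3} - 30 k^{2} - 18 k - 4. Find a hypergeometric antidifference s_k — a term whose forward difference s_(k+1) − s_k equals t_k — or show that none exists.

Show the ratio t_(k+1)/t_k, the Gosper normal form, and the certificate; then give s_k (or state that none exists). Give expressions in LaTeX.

The ratio is (8*k**3 + 39*k**2 + 63*k + 34)/(8*k**3 + 15*k**2 + 9*k + 2).
So A=1 and B=1, with C=k**3 + 15*k**2/8 + 9*k/8 + 1/4.
Set up (1)·f(k+1) − (1)·f(k) − (k**3 + 15*k**2/8 + 9*k/8 + 1/4) = 0.
Bound: deg f ≤ 4.
Solve for f: f(k) = k**2*(k + 1)*(2*k - 1)/8 (degree 4 ≤ 4).
So s_k = (B(k−1)f/C)·t_k = (k**2*(2*k - 1)/(8*k**2 + 7*k + 2))·t_k = 2*k**2*(-2*k**2 - k + 1).
s_(k+1) − s_k = -16*k**3 - 30*k**2 - 18*k - 4 = t_k.

s_k = 2 k^{2} \left(- 2 k^{2} - k + 1\right)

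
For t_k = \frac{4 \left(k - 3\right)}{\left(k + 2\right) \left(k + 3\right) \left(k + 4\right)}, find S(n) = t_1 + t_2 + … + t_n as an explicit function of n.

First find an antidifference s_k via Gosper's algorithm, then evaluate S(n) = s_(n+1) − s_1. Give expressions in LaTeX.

S(n) = \frac{n \left(n - 17\right)}{6 \left(n^{2} + 7 n + 12\right)}

Ratio r(k) = (k - 2)*(k + 2)/((k - 3)*(k + 5)).
Take A(k)=k + 2, B(k)=k + 5, C(k)=k - 3.
Set up (k + 2)·f(k+1) − (k + 4)·f(k) − (k - 3) = 0.
From deg A=1, deg B=1, deg C=1: d=2.
Solve for f: f(k) = -k*(k + 17)/12 (degree 2 ≤ 2).
Certificate R = B(k−1)f/C = -k*(k + 4)*(k + 17)/(12*(k - 3)) gives s_k = k*(-k - 17)/(3*(k + 2)*(k + 3)).
s_(k+1) − s_k = 4*(k - 3)/(k**3 + 9*k**2 + 26*k + 24) = t_k.
s_(n+1) = (-n**2 - 19*n - 18)/(3*(n**2 + 7*n + 12)) and s_(1) = -1/2, so S(n) = n*(n - 17)/(6*(n**2 + 7*n + 12)).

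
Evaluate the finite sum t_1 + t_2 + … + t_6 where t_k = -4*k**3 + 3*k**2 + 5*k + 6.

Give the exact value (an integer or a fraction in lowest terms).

Σ = -1350

r(k) = (4*k**3 + 9*k**2 + k - 10)/(4*k**3 - 3*k**2 - 5*k - 6) after simplifying.
Normal form (A,B,C) = (1, 1, k**3 - 3*k**2/4 - 5*k/4 - 3/2).
Key eq: (1)·f(k+1) = (1)·f(k) + (k**3 - 3*k**2/4 - 5*k/4 - 3/2).
deg f ≤ 4 (via 0,0,3).
Solving with deg f ≤ 4: f(k) = k*(k**3 - 3*k**2 - 4)/4.
R(k) = B(k−1)·f(k)/C(k) = k*(k**3 - 3*k**2 - 4)/(4*k**3 - 3*k**2 - 5*k - 6); s_k = R·t_k = k*(-k**3 + 3*k**2 + 4).
s_(k+1) − s_k = -4*k**3 + 3*k**2 + 5*k + 6 = t_k.
Σ_(k=1)^(6) t_k = s_(7) − s_(1) = -1344 − (6) = -1350.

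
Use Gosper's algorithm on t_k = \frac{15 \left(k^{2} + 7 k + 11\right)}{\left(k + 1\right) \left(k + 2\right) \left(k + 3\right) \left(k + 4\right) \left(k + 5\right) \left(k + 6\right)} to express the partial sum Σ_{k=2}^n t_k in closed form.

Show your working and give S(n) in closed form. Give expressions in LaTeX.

t_(k+1)/t_k = (k + 1)*(7*k + (k + 1)**2 + 18)/((k + 7)*(k**2 + 7*k + 11)).
Take A(k)=k + 1, B(k)=k + 7, C(k)=k**2 + 7*k + 11.
Need (k + 1)·f(k+1) − (k + 6)·f(k) = k**2 + 7*k + 11.
d = 5 from the (1,1,2) case.
Coefficient equations give f(k) = k*(k + 2)*(k + 4)*(k**2 + 9*k + 23)/45.
R(k) = B(k−1)·f(k)/C(k) = k*(k + 2)*(k + 4)*(k + 6)*(k**2 + 9*k + 23)/(45*(k**2 + 7*k + 11)); s_k = R·t_k = k*(k**2 + 9*k + 23)/(3*(k**3 + 9*k**2 + 23*k + 15)).
Δs = 15*(k**2 + 7*k + 11)/(k**6 + 21*k**5 + 175*k**4 + 735*k**3 + 1624*k**2 + 1764*k + 720), as required.
s_(n+1) = (n**3 + 12*n**2 + 44*n + 33)/(3*(n**3 + 12*n**2 + 44*n + 48)) and s_(2) = 2/7, so S(n) = (n**3 + 12*n**2 + 44*n - 57)/(21*(n**3 + 12*n**2 + 44*n + 48)).

S(n) = \frac{n^{3} + 12 n^{2} + 44 n - 57}{21 \left(n^{3} + 12 n^{2} + 44 n + 48\right)}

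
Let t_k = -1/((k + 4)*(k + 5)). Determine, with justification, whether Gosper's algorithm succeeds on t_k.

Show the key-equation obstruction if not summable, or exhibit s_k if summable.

The ratio is (k + 4)/(k + 6).
Take A(k)=k + 4, B(k)=k + 6, C(k)=1.
Solve (k + 4)·f(k+1) − (k + 5)·f(k) = 1.
From deg A=1, deg B=1, deg C=0: d=1.
Solve for f: f(k) = k/4 (degree 1 ≤ 1).
R(k) = B(k−1)·f(k)/C(k) = k*(k + 5)/4; s_k = R·t_k = -k/(4*k + 16).
s_(k+1) − s_k = -1/(k**2 + 9*k + 20) = t_k.

Yes. s_k = -k/(4*k + 16).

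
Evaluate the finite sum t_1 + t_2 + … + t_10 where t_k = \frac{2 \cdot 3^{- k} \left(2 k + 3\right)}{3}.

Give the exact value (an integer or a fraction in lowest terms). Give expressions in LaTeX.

t_(k+1)/t_k = (2*k + 5)/(3*(2*k + 3)).
Normal form (A,B,C) = (1/3, 1, k + 3/2).
Set up (1/3)·f(k+1) − (1)·f(k) − (k + 3/2) = 0.
d = 1 from the (0,0,1) case.
Match coefficients ⇒ f(k) = -3*(k + 2)/2.
R(k) = B(k−1)·f(k)/C(k) = -3*(k + 2)/(2*k + 3); s_k = R·t_k = 2*(-k - 2)/3**k.
Verify: 2*(2*k + 3)/(3*3**k) matches t_k.
Σ_(k=1)^(10) t_k = s_(11) − s_(1) = -26/177147 − (-2) = 354268/177147.

Σ = 354268/177147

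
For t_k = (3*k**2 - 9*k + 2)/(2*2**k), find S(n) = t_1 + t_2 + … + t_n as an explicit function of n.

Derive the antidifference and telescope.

S(n) = 2**(-n - 1)*(2**(n + 1) - 3*n**2 - 3*n - 2)

The ratio is (3*k**2 - 3*k - 4)/(2*(3*k**2 - 9*k + 2)).
So A=1/2 and B=1, with C=k**2 - 3*k + 2/3.
Solve (1/2)·f(k+1) − (1)·f(k) = k**2 - 3*k + 2/3.
d = 2 from the (0,0,2) case.
Solve for f: f(k) = -2*(3*k**2 - 3*k + 2)/3 (degree 2 ≤ 2).
Then R = B(k−1)f/C = -2*(3*k**2 - 3*k + 2)/(3*k**2 - 9*k + 2), so s_k = R(k)·t_k = (-3*k**2 + 3*k - 2)/2**k.
Verify: (3*k**2 - 9*k + 2)/(2*2**k) matches t_k.
Evaluate: s_(n+1) = 2**(-n - 1)*(-3*n**2 - 3*n - 2); subtract s_(1) = -1 ⇒ S(n) = 2**(-n - 1)*(2**(n + 1) - 3*n**2 - 3*n - 2).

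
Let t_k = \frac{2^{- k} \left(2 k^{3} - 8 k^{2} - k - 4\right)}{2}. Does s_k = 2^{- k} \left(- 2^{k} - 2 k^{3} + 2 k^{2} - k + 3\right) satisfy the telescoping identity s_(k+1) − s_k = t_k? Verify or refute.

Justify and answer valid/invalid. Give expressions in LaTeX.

Valid: the claim telescopes to t_k.

s_(k+1) = (-2*2**k - 2*k**3 - 4*k**2 - 3*k + 2)/(2*2**k)
s_(k+1) − s_k = (2*k**3 - 8*k**2 - k - 4)/(2*2**k)
(s_(k+1) − s_k) − t_k = 0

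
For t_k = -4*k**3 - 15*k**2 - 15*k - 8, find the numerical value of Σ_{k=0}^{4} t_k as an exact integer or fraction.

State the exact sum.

Σ = -1040

The ratio is (4*k**3 + 27*k**2 + 57*k + 42)/(4*k**3 + 15*k**2 + 15*k + 8).
A = 1, B = 1, C = k**3 + 15*k**2/4 + 15*k/4 + 2.
Key eq: (1)·f(k+1) = (1)·f(k) + (k**3 + 15*k**2/4 + 15*k/4 + 2).
d = 4 from the (0,0,3) case.
A polynomial solution: f(k) = k*(k + 3)*(k**2 + 1)/4.
Get s_k = R·t_k = k*(-k**3 - 3*k**2 - k - 3) with R(k) = B(k−1)f(k)/C(k) = k*(k + 3)*(k**2 + 1)/(4*k**3 + 15*k**2 + 15*k + 8).
Verify: -4*k**3 - 15*k**2 - 15*k - 8 matches t_k.
Sum = s_(5) − s_(0); s_(5) = -1040, s_(0) = 0 ⇒ -1040.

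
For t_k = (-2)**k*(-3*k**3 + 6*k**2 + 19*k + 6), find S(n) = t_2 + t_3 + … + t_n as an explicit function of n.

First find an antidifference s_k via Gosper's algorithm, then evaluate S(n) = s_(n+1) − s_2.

Compute t_(k+1)/t_k: get 2*(-3*k**3 - 3*k**2 + 22*k + 28)/(3*k**3 - 6*k**2 - 19*k - 6).
Normal form (A,B,C) = (-2, 1, k**3 - 2*k**2 - 19*k/3 - 2).
Solve (-2)·f(k+1) − (1)·f(k) = k**3 - 2*k**2 - 19*k/3 - 2.
Bound: deg f ≤ 3.
Solve for f: f(k) = -(k + 1)*(k**2 - 5*k + 2)/3 (degree 3 ≤ 3).
R(k) = B(k−1)·f(k)/C(k) = -(k + 1)*(k**2 - 5*k + 2)/(3*k**3 - 6*k**2 - 19*k - 6); s_k = R·t_k = (-2)**k*(k**3 - 4*k**2 - 3*k + 2).
s_(k+1) − s_k = (-2)**k*(-3*k**3 + 6*k**2 + 19*k + 6) = t_k.
Evaluate: s_(n+1) = (-2)**(n + 1)*(n**3 - n**2 - 8*n - 4); subtract s_(2) = -48 ⇒ S(n) = -2*(-2)**n*n**3 + 2*(-2)**n*n**2 + 16*(-2)**n*n + 8*(-2)**n + 48.

S(n) = -2*(-2)**n*n**3 + 2*(-2)**n*n**2 + 16*(-2)**n*n + 8*(-2)**n + 48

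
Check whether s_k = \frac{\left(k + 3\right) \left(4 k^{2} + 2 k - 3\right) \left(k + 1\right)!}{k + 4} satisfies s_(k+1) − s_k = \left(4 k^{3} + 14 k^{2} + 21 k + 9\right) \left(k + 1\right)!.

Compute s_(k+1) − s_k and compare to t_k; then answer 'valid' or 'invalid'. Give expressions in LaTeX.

Invalid: residual - \frac{\left(4 k^{4} + 30 k^{3} + 73 k^{2} + 91 k + 39\right) \left(k + 1\right)!}{\left(k + 4\right) \left(k + 5\right)} ≠ 0.

s_(k+1) = (k + 4)*(4*k**2 + 10*k + 3)*factorial(k + 2)/(k + 5)
s_(k+1) − s_k = (4*k**5 + 46*k**4 + 197*k**3 + 405*k**2 + 410*k + 141)*factorial(k + 1)/((k + 4)*(k + 5))
(s_(k+1) − s_k) − t_k = -(4*k**4 + 30*k**3 + 73*k**2 + 91*k + 39)*factorial(k + 1)/((k + 4)*(k + 5))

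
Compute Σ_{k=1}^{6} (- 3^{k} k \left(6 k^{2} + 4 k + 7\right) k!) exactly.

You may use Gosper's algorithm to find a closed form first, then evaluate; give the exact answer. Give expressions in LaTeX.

Step 1: r(k) = (k + 1)**2*(12*k + 18*(k + 1)**2 + 33)/(k*(6*k**2 + 4*k + 7)).
Factor: A=3*k + 3; B=1; C=k**3 + 2*k**2/3 + 7*k/6.
Solve (3*k + 3)·f(k+1) − (1)·f(k) = k**3 + 2*k**2/3 + 7*k/6.
Degrees (1,0,3) ⇒ d ≤ 2.
Coefficient equations give f(k) = (2*k**2 - 4*k + 3)/6.
R(k) = B(k−1)·f(k)/C(k) = (2*k**2 - 4*k + 3)/(k*(6*k**2 + 4*k + 7)); s_k = R·t_k = -3**k*(2*k**2 - 4*k + 3)*factorial(k).
Verify: -3**k*k*(6*k**2 + 4*k + 7)*factorial(k) matches t_k.
Evaluate s at k=7 and k=1: -804641040 and -3; difference -804641037.

Σ = -804641037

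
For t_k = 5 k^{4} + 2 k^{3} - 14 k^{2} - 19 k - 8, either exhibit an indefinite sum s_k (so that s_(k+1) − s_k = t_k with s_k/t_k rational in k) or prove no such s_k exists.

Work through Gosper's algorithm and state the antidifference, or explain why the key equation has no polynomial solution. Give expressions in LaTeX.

Ratio r(k) = (5*k**4 + 22*k**3 + 22*k**2 - 21*k - 34)/(5*k**4 + 2*k**3 - 14*k**2 - 19*k - 8).
So A=1 and B=1, with C=k**4 + 2*k**3/5 - 14*k**2/5 - 19*k/5 - 8/5.
f must satisfy (1)·f(k+1) − (1)·f(k) = k**4 + 2*k**3/5 - 14*k**2/5 - 19*k/5 - 8/5.
Bound: deg f ≤ 5.
A polynomial solution: f(k) = k*(k + 1)*(k**3 - 3*k**2 - k - 1)/5.
Then R = B(k−1)f/C = k*(k**3 - 3*k**2 - k - 1)/(5*k**3 - 3*k**2 - 11*k - 8), so s_k = R(k)·t_k = k*(k**4 - 2*k**3 - 4*k**2 - 2*k - 1).
Check: Δs_k = 5*k**4 + 2*k**3 - 14*k**2 - 19*k - 8. ✓

s_k = k \left(k^{4} - 2 k^{3} - 4 k^{2} - 2 k - 1\right)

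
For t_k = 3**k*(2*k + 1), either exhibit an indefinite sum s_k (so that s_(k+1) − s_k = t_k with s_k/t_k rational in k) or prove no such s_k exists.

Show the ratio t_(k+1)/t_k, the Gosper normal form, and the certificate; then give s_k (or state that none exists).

s_k = 3**k*(k - 1)

Ratio r(k) = 3*(2*k + 3)/(2*k + 1).
So A=3 and B=1, with C=k + 1/2.
f must satisfy (3)·f(k+1) − (1)·f(k) = k + 1/2.
From deg A=0, deg B=0, deg C=1: d=1.
Coefficient equations give f(k) = (k - 1)/2.
Get s_k = R·t_k = 3**k*(k - 1) with R(k) = B(k−1)f(k)/C(k) = (k - 1)/(2*k + 1).
Verify: 3**k*(2*k + 1) matches t_k.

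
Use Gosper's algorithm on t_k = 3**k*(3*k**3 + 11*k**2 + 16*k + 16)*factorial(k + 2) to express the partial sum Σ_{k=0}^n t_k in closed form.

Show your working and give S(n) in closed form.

t_(k+1)/t_k = 3*(3*k**4 + 29*k**3 + 107*k**2 + 187*k + 138)/(3*k**3 + 11*k**2 + 16*k + 16).
A = 3*k + 9, B = 1, C = k**3 + 11*k**2/3 + 16*k/3 + 16/3.
Key eq: (3*k + 9)·f(k+1) = (1)·f(k) + (k**3 + 11*k**2/3 + 16*k/3 + 16/3).
Bound: deg f ≤ 2.
Solving with deg f ≤ 2: f(k) = (k**2 - k + 2)/3.
R(k) = B(k−1)·f(k)/C(k) = (k**2 - k + 2)/(3*k**3 + 11*k**2 + 16*k + 16); s_k = R·t_k = 3**k*(k**2 - k + 2)*factorial(k + 2).
Δs = 3**k*(3*k**3 + 11*k**2 + 16*k + 16)*factorial(k + 2), as required.
Evaluate: s_(n+1) = 3**(n + 1)*(n**2 + n + 2)*factorial(n + 3); subtract s_(0) = 4 ⇒ S(n) = 3*3**n*n**2*factorial(n + 3) + 3*3**n*n*factorial(n + 3) + 6*3**n*factorial(n + 3) - 4.

S(n) = 3*3**n*n**2*factorial(n + 3) + 3*3**n*n*factorial(n + 3) + 6*3**n*factorial(n + 3) - 4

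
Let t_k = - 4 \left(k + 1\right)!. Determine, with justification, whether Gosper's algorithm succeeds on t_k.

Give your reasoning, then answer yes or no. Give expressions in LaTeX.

Ratio r(k) = k + 2.
Factor: A=k + 2; B=1; C=1.
Solve (k + 2)·f(k+1) − (1)·f(k) = 1.
deg f ≤ -1 (via 1,0,0).
d = -1 < 0 ⇒ no nonzero polynomial f; not summable.

No — key equation has no polynomial f.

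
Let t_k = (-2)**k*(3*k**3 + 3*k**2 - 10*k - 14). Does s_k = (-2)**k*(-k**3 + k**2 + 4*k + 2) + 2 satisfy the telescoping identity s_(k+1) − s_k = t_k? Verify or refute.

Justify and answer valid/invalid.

s_(k+1) = -2*(-2)**k*(4*k - (k + 1)**3 + (k + 1)**2 + 6) + 2
s_(k+1) − s_k = (-2)**k*(3*k**3 + 3*k**2 - 10*k - 14)
(s_(k+1) − s_k) − t_k = 0

valid; difference matches t_k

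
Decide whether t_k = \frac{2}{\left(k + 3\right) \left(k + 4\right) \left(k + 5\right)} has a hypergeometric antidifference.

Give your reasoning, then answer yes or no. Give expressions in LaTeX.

Yes. s_k = \frac{k \left(k + 7\right)}{12 \left(k + 3\right) \left(k + 4\right)}.

Ratio r(k) = (k + 3)/(k + 6).
Factor: A=k + 3; B=k + 6; C=1.
Solve (k + 3)·f(k+1) − (k + 5)·f(k) = 1.
From deg A=1, deg B=1, deg C=0: d=2.
Solve for f: f(k) = k*(k + 7)/24 (degree 2 ≤ 2).
Then R = B(k−1)f/C = k*(k + 5)*(k + 7)/24, so s_k = R(k)·t_k = k*(k + 7)/(12*(k + 3)*(k + 4)).
Check: Δs_k = 2/(k**3 + 12*k**2 + 47*k + 60). ✓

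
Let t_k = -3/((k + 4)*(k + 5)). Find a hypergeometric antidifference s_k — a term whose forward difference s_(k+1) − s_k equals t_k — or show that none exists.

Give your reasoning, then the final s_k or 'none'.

r(k) = (k + 4)/(k + 6) after simplifying.
Gosper form: A/B · C(k+1)/C(k) with A=k + 4, B=k + 6, C=1.
f must satisfy (k + 4)·f(k+1) − (k + 5)·f(k) = 1.
From deg A=1, deg B=1, deg C=0: d=1.
Match coefficients ⇒ f(k) = k/4.
Certificate R = B(k−1)f/C = k*(k + 5)/4 gives s_k = -3*k/(4*k + 16).
Check: Δs_k = -3/(k**2 + 9*k + 20). ✓

s_k = -3*k/(4*k + 16)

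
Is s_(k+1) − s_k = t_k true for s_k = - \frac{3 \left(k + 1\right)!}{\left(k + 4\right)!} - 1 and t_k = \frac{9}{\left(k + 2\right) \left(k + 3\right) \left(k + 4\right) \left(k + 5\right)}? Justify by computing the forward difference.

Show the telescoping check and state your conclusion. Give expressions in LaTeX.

s_(k+1) = -3*factorial(k + 2)/factorial(k + 5) - 1
s_(k+1) − s_k = 9/((k + 2)*(k + 3)*(k + 4)*(k + 5))
(s_(k+1) − s_k) − t_k = 0

valid (s_(k+1) − s_k reduces to t_k)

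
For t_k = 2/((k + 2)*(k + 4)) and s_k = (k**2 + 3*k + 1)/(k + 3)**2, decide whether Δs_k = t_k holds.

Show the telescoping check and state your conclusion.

s_(k+1) = (3*k + (k + 1)**2 + 4)/(k + 4)**2
s_(k+1) − s_k = (3*k**2 + 19*k + 29)/(k**4 + 14*k**3 + 73*k**2 + 168*k + 144)
(s_(k+1) − s_k) − t_k = (k**3 + 5*k**2 + k - 14)/(k**5 + 16*k**4 + 101*k**3 + 314*k**2 + 480*k + 288)

Invalid: residual (k**3 + 5*k**2 + k - 14)/(k**5 + 16*k**4 + 101*k**3 + 314*k**2 + 480*k + 288) ≠ 0.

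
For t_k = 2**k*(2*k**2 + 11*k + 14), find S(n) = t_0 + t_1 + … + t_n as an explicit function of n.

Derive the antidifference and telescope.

r(k) = 2*(2*k**2 + 15*k + 27)/(2*k**2 + 11*k + 14) after simplifying.
Gosper form: A/B · C(k+1)/C(k) with A=2, B=1, C=k**2 + 11*k/2 + 7.
Solve (2)·f(k+1) − (1)·f(k) = k**2 + 11*k/2 + 7.
From deg A=0, deg B=0, deg C=2: d=2.
Match coefficients ⇒ f(k) = (2*k**2 + 3*k + 4)/2.
Certificate R = B(k−1)f/C = (2*k**2 + 3*k + 4)/((k + 2)*(2*k + 7)) gives s_k = 2**k*(2*k**2 + 3*k + 4).
Verify: 2**k*(2*k**2 + 11*k + 14) matches t_k.
s_(n+1) = 2**(n + 1)*(2*n**2 + 7*n + 9) and s_(0) = 4, so S(n) = 4*2**n*n**2 + 14*2**n*n + 18*2**n - 4.

S(n) = 4*2**n*n**2 + 14*2**n*n + 18*2**n - 4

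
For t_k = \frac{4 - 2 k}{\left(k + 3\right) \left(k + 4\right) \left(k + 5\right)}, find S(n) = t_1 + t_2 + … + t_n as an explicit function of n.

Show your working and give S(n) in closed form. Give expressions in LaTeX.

S(n) = \frac{n \left(13 - 3 n\right)}{20 \left(n^{2} + 9 n + 20\right)}

Step 1: r(k) = (k - 1)*(k + 3)/((k - 2)*(k + 6)).
So A=k + 3 and B=k + 6, with C=k - 2.
Key eq: (k + 3)·f(k+1) = (k + 5)·f(k) + (k - 2).
Bound: deg f ≤ 2.
Match coefficients ⇒ f(k) = k*(k - 17)/24.
Then R = B(k−1)f/C = k*(k - 17)*(k + 5)/(24*(k - 2)), so s_k = R(k)·t_k = -k*(k - 17)/(12*(k + 3)*(k + 4)).
Δs = 2*(2 - k)/(k**3 + 12*k**2 + 47*k + 60), as required.
Telescope: S(n) = s_(n+1) − s_(1) = (-n**2 + 15*n + 16)/(12*(n**2 + 9*n + 20)) − (1/15) = n*(13 - 3*n)/(20*(n**2 + 9*n + 20)).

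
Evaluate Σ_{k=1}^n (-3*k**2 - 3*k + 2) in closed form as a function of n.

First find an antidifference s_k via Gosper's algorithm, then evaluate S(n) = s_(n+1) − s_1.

t_(k+1)/t_k = (3*k**2 + 9*k + 4)/(3*k**2 + 3*k - 2).
Factor: A=1; B=1; C=k**2 + k - 2/3.
Solve (1)·f(k+1) − (1)·f(k) = k**2 + k - 2/3.
deg f ≤ 3 (via 0,0,2).
Solving with deg f ≤ 3: f(k) = k*(k**2 - 3)/3.
Get s_k = R·t_k = k*(3 - k**2) with R(k) = B(k−1)f(k)/C(k) = k*(k**2 - 3)/(3*k**2 + 3*k - 2).
s_(k+1) − s_k = -3*k**2 - 3*k + 2 = t_k.
Telescope: S(n) = s_(n+1) − s_(1) = -n**3 - 3*n**2 + 2 − (2) = n**2*(-n - 3).

S(n) = n**2*(-n - 3)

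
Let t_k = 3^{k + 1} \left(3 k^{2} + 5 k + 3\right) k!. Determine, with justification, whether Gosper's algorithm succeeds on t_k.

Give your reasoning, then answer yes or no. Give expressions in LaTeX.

Ratio r(k) = 3*(3*k**3 + 14*k**2 + 22*k + 11)/(3*k**2 + 5*k + 3).
Normal form (A,B,C) = (3*k + 3, 1, k**2 + 5*k/3 + 1).
Key eq: (3*k + 3)·f(k+1) = (1)·f(k) + (k**2 + 5*k/3 + 1).
d = 1 from the (1,0,2) case.
A polynomial solution: f(k) = k/3.
Certificate R = B(k−1)f/C = k/(3*k**2 + 5*k + 3) gives s_k = 3**(k + 1)*k*factorial(k).
Δs = 3**(k + 1)*(3*k**2 + 5*k + 3)*factorial(k), as required.

Yes. s_k = 3^{k + 1} k k!.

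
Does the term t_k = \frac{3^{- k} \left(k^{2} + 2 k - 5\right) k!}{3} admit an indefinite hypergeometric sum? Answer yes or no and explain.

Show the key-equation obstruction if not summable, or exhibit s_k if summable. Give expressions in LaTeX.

Compute t_(k+1)/t_k: get (k + 1)*(2*k + (k + 1)**2 - 3)/(3*(k**2 + 2*k - 5)).
A = k/3 + 1/3, B = 1, C = k**2 + 2*k - 5.
f must satisfy (k/3 + 1/3)·f(k+1) − (1)·f(k) = k**2 + 2*k - 5.
deg f ≤ 1 (via 1,0,2).
A polynomial solution: f(k) = 3*(k + 3).
R(k) = B(k−1)·f(k)/C(k) = 3*(k + 3)/(k**2 + 2*k - 5); s_k = R·t_k = (k + 3)*factorial(k)/3**k.
Check: Δs_k = (k**2 + 2*k - 5)*factorial(k)/(3*3**k). ✓

Yes. s_k = 3^{- k} \left(k + 3\right) k!.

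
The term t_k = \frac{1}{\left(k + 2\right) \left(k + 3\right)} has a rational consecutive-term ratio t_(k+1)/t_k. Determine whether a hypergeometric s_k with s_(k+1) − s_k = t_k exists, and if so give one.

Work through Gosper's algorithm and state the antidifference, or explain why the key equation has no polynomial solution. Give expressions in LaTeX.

s_k = \frac{k}{2 \left(k + 2\right)}

t_(k+1)/t_k = (k + 2)/(k + 4).
Take A(k)=k + 2, B(k)=k + 4, C(k)=1.
Need (k + 2)·f(k+1) − (k + 3)·f(k) = 1.
Degrees (1,1,0) ⇒ d ≤ 1.
Coefficient equations give f(k) = k/2.
Certificate R = B(k−1)f/C = k*(k + 3)/2 gives s_k = k/(2*(k + 2)).
Check: Δs_k = 1/(k**2 + 5*k + 6). ✓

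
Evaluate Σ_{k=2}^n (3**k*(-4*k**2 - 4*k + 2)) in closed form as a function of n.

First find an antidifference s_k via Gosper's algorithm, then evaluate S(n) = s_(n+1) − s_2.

t_(k+1)/t_k = 3*(2*k**2 + 6*k + 3)/(2*k**2 + 2*k - 1).
Take A(k)=3, B(k)=1, C(k)=k**2 + k - 1/2.
Need (3)·f(k+1) − (1)·f(k) = k**2 + k - 1/2.
deg f ≤ 2 (via 0,0,2).
Match coefficients ⇒ f(k) = (k - 1)**2/2.
So s_k = (B(k−1)f/C)·t_k = ((k - 1)**2/(2*k**2 + 2*k - 1))·t_k = 2*3**k*(-k**2 + 2*k - 1).
s_(k+1) − s_k = 3**k*(-4*k**2 - 4*k + 2) = t_k.
Telescope: S(n) = s_(n+1) − s_(2) = -6*3**n*n**2 − (-18) = -6*3**n*n**2 + 18.

S(n) = -6*3**n*n**2 + 18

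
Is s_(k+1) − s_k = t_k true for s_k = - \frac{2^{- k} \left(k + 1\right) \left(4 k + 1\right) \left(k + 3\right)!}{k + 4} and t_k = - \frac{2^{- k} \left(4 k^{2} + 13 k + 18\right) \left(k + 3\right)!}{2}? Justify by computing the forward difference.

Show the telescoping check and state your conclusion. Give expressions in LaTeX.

s_(k+1) = -(k + 2)*(4*k + 5)*factorial(k + 4)/(2*2**k*(k + 5))
s_(k+1) − s_k = -(4*k**4 + 37*k**3 + 128*k**2 + 236*k + 150)*factorial(k + 3)/(2*2**k*(k + 4)*(k + 5))
(s_(k+1) − s_k) − t_k = 3*(4*k**3 + 29*k**2 + 62*k + 70)*factorial(k + 3)/(2*2**k*(k + 4)*(k + 5))

Invalid: residual \frac{3 \cdot 2^{- k} \left(4 k^{3} + 29 k^{2} + 62 k + 70\right) \left(k + 3\right)!}{2 \left(k + 4\right) \left(k + 5\right)} ≠ 0.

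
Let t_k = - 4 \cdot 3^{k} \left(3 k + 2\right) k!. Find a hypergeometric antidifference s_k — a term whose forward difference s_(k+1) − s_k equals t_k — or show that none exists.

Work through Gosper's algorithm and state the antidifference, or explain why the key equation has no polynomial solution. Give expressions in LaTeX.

Compute t_(k+1)/t_k: get 3*(k + 1)*(3*k + 5)/(3*k + 2).
Factor: A=3*k + 3; B=1; C=k + 2/3.
Set up (3*k + 3)·f(k+1) − (1)·f(k) − (k + 2/3) = 0.
Bound: deg f ≤ 0.
Solve for f: f(k) = 1/3 (degree 0 ≤ 0).
Then R = B(k−1)f/C = 1/(3*k + 2), so s_k = R(k)·t_k = -4*3**k*factorial(k).
s_(k+1) − s_k = -4*3**k*(3*k + 2)*factorial(k) = t_k.

s_k = - 4 \cdot 3^{k} k!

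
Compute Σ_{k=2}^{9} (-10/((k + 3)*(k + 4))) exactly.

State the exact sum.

Σ = -16/13

Ratio r(k) = (k + 3)/(k + 5).
So A=k + 3 and B=k + 5, with C=1.
Solve (k + 3)·f(k+1) − (k + 4)·f(k) = 1.
deg f ≤ 1 (via 1,1,0).
Coefficient equations give f(k) = k/3.
Get s_k = R·t_k = -10*k/(3*k + 9) with R(k) = B(k−1)f(k)/C(k) = k*(k + 4)/3.
s_(k+1) − s_k = -10/(k**2 + 7*k + 12) = t_k.
Evaluate s at k=10 and k=2: -100/39 and -4/3; difference -16/13.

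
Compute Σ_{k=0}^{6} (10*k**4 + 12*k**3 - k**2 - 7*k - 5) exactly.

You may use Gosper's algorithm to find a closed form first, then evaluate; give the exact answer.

t_(k+1)/t_k = (10*k**4 + 52*k**3 + 95*k**2 + 67*k + 9)/(10*k**4 + 12*k**3 - k**2 - 7*k - 5).
Normal form (A,B,C) = (1, 1, k**4 + 6*k**3/5 - k**2/10 - 7*k/10 - 1/2).
Set up (1)·f(k+1) − (1)·f(k) − (k**4 + 6*k**3/5 - k**2/10 - 7*k/10 - 1/2) = 0.
Bound: deg f ≤ 5.
Match coefficients ⇒ f(k) = k*(2*k**4 - 2*k**3 - 3*k**2 - 2)/10.
Then R = B(k−1)f/C = k*(2*k**4 - 2*k**3 - 3*k**2 - 2)/(10*k**4 + 12*k**3 - k**2 - 7*k - 5), so s_k = R(k)·t_k = k*(2*k**4 - 2*k**3 - 3*k**2 - 2).
Check: Δs_k = 10*k**4 + 12*k**3 - k**2 - 7*k - 5. ✓
Σ_(k=0)^(6) t_k = s_(7) − s_(0) = 27769 − (0) = 27769.

Σ = 27769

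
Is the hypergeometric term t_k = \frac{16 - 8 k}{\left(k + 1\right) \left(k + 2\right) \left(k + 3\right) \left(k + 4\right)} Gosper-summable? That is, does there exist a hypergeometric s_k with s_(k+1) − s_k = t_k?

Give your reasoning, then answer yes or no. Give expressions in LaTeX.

Ratio r(k) = (k - 1)*(k + 1)/((k - 2)*(k + 5)).
Factor: A=k + 1; B=k + 5; C=k - 2.
Key eq: (k + 1)·f(k+1) = (k + 4)·f(k) + (k - 2).
From deg A=1, deg B=1, deg C=1: d=3.
Solve for f: f(k) = -k*(k**2 + 6*k + 17)/12 (degree 3 ≤ 3).
Get s_k = R·t_k = 2*k*(k**2 + 6*k + 17)/(3*(k + 1)*(k + 2)*(k + 3)) with R(k) = B(k−1)f(k)/C(k) = -k*(k + 4)*(k**2 + 6*k + 17)/(12*(k - 2)).
Verify: 8*(2 - k)/(k**4 + 10*k**3 + 35*k**2 + 50*k + 24) matches t_k.

Yes. s_k = \frac{2 k \left(k^{2} + 6 k + 17\right)}{3 \left(k + 1\right) \left(k + 2\right) \left(k + 3\right)}.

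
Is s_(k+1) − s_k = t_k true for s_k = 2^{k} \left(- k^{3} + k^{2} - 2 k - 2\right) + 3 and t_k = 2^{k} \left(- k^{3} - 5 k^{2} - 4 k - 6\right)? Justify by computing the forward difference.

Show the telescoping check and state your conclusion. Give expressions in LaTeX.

s_(k+1) = 2**(k + 1)*(-2*k - (k + 1)**3 + (k + 1)**2 - 4) + 3
s_(k+1) − s_k = 2**k*(-k**3 - 5*k**2 - 4*k - 6)
(s_(k+1) − s_k) − t_k = 0

valid; difference matches t_k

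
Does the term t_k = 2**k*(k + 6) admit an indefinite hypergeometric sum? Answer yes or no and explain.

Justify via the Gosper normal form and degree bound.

Step 1: r(k) = 2*(k + 7)/(k + 6).
A = 2, B = 1, C = k + 6.
Solve (2)·f(k+1) − (1)·f(k) = k + 6.
Bound: deg f ≤ 1.
Match coefficients ⇒ f(k) = k + 4.
Then R = B(k−1)f/C = (k + 4)/(k + 6), so s_k = R(k)·t_k = 2**k*(k + 4).
s_(k+1) − s_k = 2**k*(k + 6) = t_k.

Yes. s_k = 2**k*(k + 4).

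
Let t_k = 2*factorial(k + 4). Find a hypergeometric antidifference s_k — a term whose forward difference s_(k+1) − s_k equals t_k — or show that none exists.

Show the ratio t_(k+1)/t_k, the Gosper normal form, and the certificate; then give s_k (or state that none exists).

r(k) = k + 5 after simplifying.
Take A(k)=k + 5, B(k)=1, C(k)=1.
f must satisfy (k + 5)·f(k+1) − (1)·f(k) = 1.
From deg A=1, deg B=0, deg C=0: d=-1.
Bound -1 < 0, so the key equation has no polynomial solution.

none — t_k is not Gosper-summable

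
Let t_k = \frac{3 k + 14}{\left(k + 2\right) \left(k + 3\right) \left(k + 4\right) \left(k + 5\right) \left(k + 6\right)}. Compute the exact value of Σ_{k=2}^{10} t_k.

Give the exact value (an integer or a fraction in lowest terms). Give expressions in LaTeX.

Ratio r(k) = (k + 2)*(3*k + 17)/((k + 7)*(3*k + 14)).
Take A(k)=k + 2, B(k)=k + 7, C(k)=k + 14/3.
f must satisfy (k + 2)·f(k+1) − (k + 6)·f(k) = k + 14/3.
From deg A=1, deg B=1, deg C=1: d=4.
Coefficient equations give f(k) = k*(k + 4)*(k**2 + 10*k + 31)/90.
Get s_k = R·t_k = k*(k**2 + 10*k + 31)/(30*(k**3 + 10*k**2 + 31*k + 30)) with R(k) = B(k−1)f(k)/C(k) = k*(k + 4)*(k + 6)*(k**2 + 10*k + 31)/(30*(3*k + 14)).
Δs = (3*k + 14)/(k**5 + 20*k**4 + 155*k**3 + 580*k**2 + 1044*k + 720), as required.
Telescoping: Σ = s_(11) − s_(2) = 1441/43680 − (11/420) = 99/14560.

Σ = 99/14560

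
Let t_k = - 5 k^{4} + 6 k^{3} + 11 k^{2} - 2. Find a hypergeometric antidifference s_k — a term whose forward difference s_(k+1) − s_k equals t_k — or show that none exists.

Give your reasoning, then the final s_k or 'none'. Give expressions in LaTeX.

s_k = k^{2} \left(- k^{3} + 4 k^{2} - k - 4\right)

Step 1: r(k) = (5*k**4 + 14*k**3 + k**2 - 20*k - 10)/(5*k**4 - 6*k**3 - 11*k**2 + 2).
So A=1 and B=1, with C=k**4 - 6*k**3/5 - 11*k**2/5 + 2/5.
f must satisfy (1)·f(k+1) − (1)·f(k) = k**4 - 6*k**3/5 - 11*k**2/5 + 2/5.
d = 5 from the (0,0,4) case.
A polynomial solution: f(k) = k**2*(k**3 - 4*k**2 + k + 4)/5.
Certificate R = B(k−1)f/C = k**2*(k**3 - 4*k**2 + k + 4)/(5*k**4 - 6*k**3 - 11*k**2 + 2) gives s_k = k**2*(-k**3 + 4*k**2 - k - 4).
Verify: -5*k**4 + 6*k**3 + 11*k**2 - 2 matches t_k.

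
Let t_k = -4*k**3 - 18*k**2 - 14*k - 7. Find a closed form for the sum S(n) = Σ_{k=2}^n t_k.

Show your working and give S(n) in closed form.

Step 1: r(k) = (4*k**3 + 30*k**2 + 62*k + 43)/(4*k**3 + 18*k**2 + 14*k + 7).
Gosper form: A/B · C(k+1)/C(k) with A=1, B=1, C=k**3 + 9*k**2/2 + 7*k/2 + 7/4.
Set up (1)·f(k+1) − (1)·f(k) − (k**3 + 9*k**2/2 + 7*k/2 + 7/4) = 0.
Bound: deg f ≤ 4.
A polynomial solution: f(k) = k*(k**3 + 4*k**2 - k + 3)/4.
R(k) = B(k−1)·f(k)/C(k) = k*(k**3 + 4*k**2 - k + 3)/(4*k**3 + 18*k**2 + 14*k + 7); s_k = R·t_k = k*(-k**3 - 4*k**2 + k - 3).
Δs = -4*k**3 - 18*k**2 - 14*k - 7, as required.
s_(n+1) = -n**4 - 8*n**3 - 17*n**2 - 17*n - 7 and s_(2) = -50, so S(n) = -n**4 - 8*n**3 - 17*n**2 - 17*n + 43.

S(n) = -n**4 - 8*n**3 - 17*n**2 - 17*n + 43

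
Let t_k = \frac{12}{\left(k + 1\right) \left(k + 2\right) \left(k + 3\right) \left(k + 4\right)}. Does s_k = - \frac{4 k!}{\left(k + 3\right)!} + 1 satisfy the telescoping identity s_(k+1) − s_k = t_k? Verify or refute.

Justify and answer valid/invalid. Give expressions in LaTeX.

valid (s_(k+1) − s_k reduces to t_k)

s_(k+1) = -4*factorial(k + 1)/factorial(k + 4) + 1
s_(k+1) − s_k = 12/((k + 1)*(k + 2)*(k + 3)*(k + 4))
(s_(k+1) − s_k) − t_k = 0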